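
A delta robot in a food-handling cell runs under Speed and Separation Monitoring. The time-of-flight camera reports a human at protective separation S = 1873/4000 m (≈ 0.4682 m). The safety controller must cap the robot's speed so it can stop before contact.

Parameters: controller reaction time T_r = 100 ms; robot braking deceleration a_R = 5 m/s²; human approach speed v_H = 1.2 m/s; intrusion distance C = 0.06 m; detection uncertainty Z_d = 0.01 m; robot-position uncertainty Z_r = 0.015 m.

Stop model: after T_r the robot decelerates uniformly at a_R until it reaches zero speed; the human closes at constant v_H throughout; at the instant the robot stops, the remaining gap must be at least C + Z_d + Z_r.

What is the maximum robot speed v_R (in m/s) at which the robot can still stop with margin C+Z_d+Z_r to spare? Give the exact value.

quadratic (1/10)·v² + (17/50)·v + (-1053/4000) = 0
  disc = (17/50)² − 4·(1/10)·(-1053/4000) = 2209/10000 ; √disc = 47/100
  v_R = (−(17/50) + 47/100) / (2·(1/10)) = 13/20 m/s
check:
T_s = v_R/a_R = (13/20)/5 = 0.1300 s
robot in T_r: 0.6500·0.1000 = 0.0650 m
robot under decel: 0.6500²/(2·5.0000) = 0.0423 m
human closes 1.2000·0.2300 = 0.2760 m
margins: 0.0600+0.0100+0.0150 = 0.0850 m
sum ≈ 0.0650+0.0423+0.2760+0.0850 ≈ 0.4682 m = S ✓

v_R_max = 13/20 m/s = 0.6500 m/s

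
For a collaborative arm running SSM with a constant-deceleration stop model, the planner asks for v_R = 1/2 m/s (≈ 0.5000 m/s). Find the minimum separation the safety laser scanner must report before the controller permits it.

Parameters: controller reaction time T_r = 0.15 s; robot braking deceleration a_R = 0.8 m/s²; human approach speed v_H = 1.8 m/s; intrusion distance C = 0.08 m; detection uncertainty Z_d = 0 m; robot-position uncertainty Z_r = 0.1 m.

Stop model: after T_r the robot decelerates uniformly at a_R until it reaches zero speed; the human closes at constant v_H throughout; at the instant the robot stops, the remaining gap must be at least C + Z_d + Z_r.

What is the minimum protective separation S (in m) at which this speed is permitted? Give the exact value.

S_min = 289/160 m = 1.8062 m

braking lasts T_s = (1/2)/(4/5) = 0.6250 s
robot in T_r: 0.5000·0.1500 = 0.0750 m
robot under decel: 0.5000²/(2·0.8000) = 0.1562 m
person approaches 1.8000·(0.1500+0.6250) = 1.3950 m
C+Z_d+Z_r = 0.0800+0.0000+0.1000 = 0.1800 m
S_min ≈ 0.0750+0.1562+1.3950+0.1800  ⇒  S_min = 289/160 m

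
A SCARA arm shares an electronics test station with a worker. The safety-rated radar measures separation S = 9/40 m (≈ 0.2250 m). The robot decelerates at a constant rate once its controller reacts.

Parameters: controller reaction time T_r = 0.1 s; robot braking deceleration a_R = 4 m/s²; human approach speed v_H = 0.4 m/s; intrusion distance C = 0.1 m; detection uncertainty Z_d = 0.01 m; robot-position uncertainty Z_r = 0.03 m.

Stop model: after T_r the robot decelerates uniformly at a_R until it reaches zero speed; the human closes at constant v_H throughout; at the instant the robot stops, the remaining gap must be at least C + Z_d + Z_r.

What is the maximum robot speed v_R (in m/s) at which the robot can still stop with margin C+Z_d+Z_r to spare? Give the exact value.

v_R_max = 1/5 m/s = 0.2000 m/s

at the boundary: (1/8)·v² + (1/5)·v + (-9/200) = 0
  disc = (1/5)² − 4·(1/8)·(-9/200) = 1/16 ; √disc = 1/4
  v_R = (−(1/5) + 1/4) / (2·(1/8)) = 1/5 m/s
check:
stop time T_s = (1/5)/4 = 0.0500 s
robot in T_r: 0.2000·0.1000 = 0.0200 m
robot under decel: 0.2000²/(2·4.0000) = 0.0050 m
human over T_r+T_s: 0.4000·(0.1000+0.0500) = 0.0600 m
margins: 0.1000+0.0100+0.0300 = 0.1400 m
sum ≈ 0.0200+0.0050+0.0600+0.1400 ≈ 0.2250 m = S ✓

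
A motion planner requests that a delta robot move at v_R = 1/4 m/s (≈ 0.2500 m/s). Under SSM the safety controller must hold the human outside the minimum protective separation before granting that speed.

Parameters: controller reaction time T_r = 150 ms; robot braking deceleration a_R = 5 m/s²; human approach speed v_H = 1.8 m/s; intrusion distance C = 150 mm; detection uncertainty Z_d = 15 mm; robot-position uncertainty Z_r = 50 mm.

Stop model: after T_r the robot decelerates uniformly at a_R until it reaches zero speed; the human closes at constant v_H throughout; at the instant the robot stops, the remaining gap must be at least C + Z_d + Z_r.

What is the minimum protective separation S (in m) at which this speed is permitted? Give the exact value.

T_s = v_R/a_R = (1/4)/5 = 0.0500 s
robot covers v_R·T_r = 0.2500·0.1500 = 0.0375 m before braking
robot under decel: 0.2500²/(2·5.0000) = 0.0063 m
human closes 1.8000·0.2000 = 0.3600 m
margins: 0.1500+0.0150+0.0500 = 0.2150 m
S_min ≈ 0.0375+0.0063+0.3600+0.2150  ⇒  S_min = 99/160 m

S_min = 99/160 m = 0.6188 m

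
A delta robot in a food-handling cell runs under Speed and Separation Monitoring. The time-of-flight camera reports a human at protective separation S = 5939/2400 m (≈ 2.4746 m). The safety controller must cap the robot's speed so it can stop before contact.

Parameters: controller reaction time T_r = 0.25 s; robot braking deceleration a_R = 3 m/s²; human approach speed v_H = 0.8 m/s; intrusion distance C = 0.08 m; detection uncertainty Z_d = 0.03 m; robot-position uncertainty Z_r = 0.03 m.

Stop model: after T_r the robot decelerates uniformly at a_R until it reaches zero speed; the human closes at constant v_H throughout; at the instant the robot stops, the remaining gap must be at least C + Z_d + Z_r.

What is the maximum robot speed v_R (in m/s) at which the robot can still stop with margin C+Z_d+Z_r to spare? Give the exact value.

quadratic (1/6)·v² + (31/60)·v + (-5123/2400) = 0
  disc = (31/60)² − 4·(1/6)·(-5123/2400) = 169/100 ; √disc = 13/10
  v_R = (−(31/60) + 13/10) / (2·(1/6)) = 47/20 m/s
check:
T_s = v_R/a_R = (47/20)/3 = 0.7833 s
robot in T_r: 2.3500·0.2500 = 0.5875 m
robot covers 2.3500·0.7833 − ½·3.0000·0.7833² = 0.9204 m while stopping
person approaches 0.8000·(0.2500+0.7833) = 0.8267 m
C+Z_d+Z_r = 0.0800+0.0300+0.0300 = 0.1400 m
sum ≈ 0.5875+0.9204+0.8267+0.1400 ≈ 2.4746 m = S ✓

v_R_max = 47/20 m/s = 2.3500 m/s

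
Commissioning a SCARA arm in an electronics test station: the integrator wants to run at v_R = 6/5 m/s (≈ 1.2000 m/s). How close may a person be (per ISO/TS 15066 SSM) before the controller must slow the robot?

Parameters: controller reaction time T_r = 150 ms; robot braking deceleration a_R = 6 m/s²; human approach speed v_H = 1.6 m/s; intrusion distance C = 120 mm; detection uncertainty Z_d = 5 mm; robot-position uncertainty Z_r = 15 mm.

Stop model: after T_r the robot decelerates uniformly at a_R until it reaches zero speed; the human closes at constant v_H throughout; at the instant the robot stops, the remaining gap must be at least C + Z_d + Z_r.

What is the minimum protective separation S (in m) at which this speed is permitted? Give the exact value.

S_min = 1 m = 1.0000 m

braking lasts T_s = (6/5)/6 = 0.2000 s
reaction-phase robot travel = 1.2000·0.1500 = 0.1800 m
robot covers 1.2000·0.2000 − ½·6.0000·0.2000² = 0.1200 m while stopping
person approaches 1.6000·(0.1500+0.2000) = 0.5600 m
residual clearance needed = 0.1200+0.0050+0.0150 = 0.1400 m
S_min ≈ 0.1800+0.1200+0.5600+0.1400  ⇒  S_min = 1 m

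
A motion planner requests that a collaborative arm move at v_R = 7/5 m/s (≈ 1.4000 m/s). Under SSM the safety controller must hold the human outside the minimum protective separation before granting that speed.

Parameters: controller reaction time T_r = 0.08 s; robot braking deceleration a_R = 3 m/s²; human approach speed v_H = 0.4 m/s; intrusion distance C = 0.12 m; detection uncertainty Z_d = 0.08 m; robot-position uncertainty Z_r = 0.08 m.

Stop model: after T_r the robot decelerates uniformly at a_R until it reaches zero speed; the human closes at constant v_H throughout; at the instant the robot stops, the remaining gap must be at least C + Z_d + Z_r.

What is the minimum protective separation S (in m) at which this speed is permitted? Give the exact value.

S_min = 703/750 m = 0.9373 m

braking lasts T_s = (7/5)/3 = 0.4667 s
reaction-phase robot travel = 1.4000·0.0800 = 0.1120 m
robot under decel: 1.4000²/(2·3.0000) = 0.3267 m
person approaches 0.4000·(0.0800+0.4667) = 0.2187 m
margins: 0.1200+0.0800+0.0800 = 0.2800 m
S_min ≈ 0.1120+0.3267+0.2187+0.2800  ⇒  S_min = 703/750 m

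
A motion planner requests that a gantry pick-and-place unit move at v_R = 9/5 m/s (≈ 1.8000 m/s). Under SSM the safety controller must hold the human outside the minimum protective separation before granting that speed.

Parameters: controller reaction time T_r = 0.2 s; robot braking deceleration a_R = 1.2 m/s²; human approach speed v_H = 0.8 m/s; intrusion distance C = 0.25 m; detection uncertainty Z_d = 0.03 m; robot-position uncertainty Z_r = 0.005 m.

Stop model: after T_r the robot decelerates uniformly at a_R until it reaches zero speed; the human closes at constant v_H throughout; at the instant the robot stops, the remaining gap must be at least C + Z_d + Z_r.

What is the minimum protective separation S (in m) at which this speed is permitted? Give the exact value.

T_s = v_R/a_R = (9/5)/(6/5) = 1.5000 s
robot in T_r: 1.8000·0.2000 = 0.3600 m
robot under decel: 1.8000²/(2·1.2000) = 1.3500 m
person approaches 0.8000·(0.2000+1.5000) = 1.3600 m
C+Z_d+Z_r = 0.2500+0.0300+0.0050 = 0.2850 m
S_min ≈ 0.3600+1.3500+1.3600+0.2850  ⇒  S_min = 671/200 m

S_min = 671/200 m = 3.3550 m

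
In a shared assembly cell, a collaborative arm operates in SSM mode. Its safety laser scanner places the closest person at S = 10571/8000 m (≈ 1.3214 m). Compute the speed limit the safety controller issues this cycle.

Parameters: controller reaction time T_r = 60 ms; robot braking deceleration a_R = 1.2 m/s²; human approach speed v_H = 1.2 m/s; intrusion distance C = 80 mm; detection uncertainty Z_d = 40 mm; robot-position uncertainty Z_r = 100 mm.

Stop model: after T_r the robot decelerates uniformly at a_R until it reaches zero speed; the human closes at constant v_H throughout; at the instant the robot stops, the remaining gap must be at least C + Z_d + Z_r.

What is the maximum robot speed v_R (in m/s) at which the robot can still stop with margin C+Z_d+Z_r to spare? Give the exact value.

v_R_max = 3/4 m/s = 0.7500 m/s

at the boundary: (5/12)·v² + (53/50)·v + (-1647/1600) = 0
  disc = (53/50)² − 4·(5/12)·(-1647/1600) = 113569/40000 ; √disc = 337/200
  v_R = (−(53/50) + 337/200) / (2·(5/12)) = 3/4 m/s
check:
braking lasts T_s = (3/4)/(6/5) = 0.6250 s
robot covers v_R·T_r = 0.7500·0.0600 = 0.0450 m before braking
braking distance = 0.7500²/(2·1.2000) = 0.2344 m
person approaches 1.2000·(0.0600+0.6250) = 0.8220 m
C+Z_d+Z_r = 0.0800+0.0400+0.1000 = 0.2200 m
sum ≈ 0.0450+0.2344+0.8220+0.2200 ≈ 1.3214 m = S ✓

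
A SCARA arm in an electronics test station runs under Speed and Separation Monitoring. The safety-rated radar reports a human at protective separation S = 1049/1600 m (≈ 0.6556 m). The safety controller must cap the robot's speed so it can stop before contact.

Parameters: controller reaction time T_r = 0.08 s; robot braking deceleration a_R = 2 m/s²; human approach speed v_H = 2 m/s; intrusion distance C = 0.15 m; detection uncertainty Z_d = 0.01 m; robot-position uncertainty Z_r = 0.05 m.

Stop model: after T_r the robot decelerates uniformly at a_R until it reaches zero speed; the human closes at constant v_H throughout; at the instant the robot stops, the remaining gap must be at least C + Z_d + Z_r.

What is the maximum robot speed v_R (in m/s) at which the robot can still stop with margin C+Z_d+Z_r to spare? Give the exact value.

v_R_max = 1/4 m/s = 0.2500 m/s

quadratic (1/4)·v² + (27/25)·v + (-457/1600) = 0
  disc = (27/25)² − 4·(1/4)·(-457/1600) = 58081/40000 ; √disc = 241/200
  v_R = (−(27/25) + 241/200) / (2·(1/4)) = 1/4 m/s
check:
braking lasts T_s = (1/4)/2 = 0.1250 s
robot covers v_R·T_r = 0.2500·0.0800 = 0.0200 m before braking
robot covers 0.2500·0.1250 − ½·2.0000·0.1250² = 0.0156 m while stopping
person approaches 2.0000·(0.0800+0.1250) = 0.4100 m
C+Z_d+Z_r = 0.1500+0.0100+0.0500 = 0.2100 m
sum ≈ 0.0200+0.0156+0.4100+0.2100 ≈ 0.6556 m = S ✓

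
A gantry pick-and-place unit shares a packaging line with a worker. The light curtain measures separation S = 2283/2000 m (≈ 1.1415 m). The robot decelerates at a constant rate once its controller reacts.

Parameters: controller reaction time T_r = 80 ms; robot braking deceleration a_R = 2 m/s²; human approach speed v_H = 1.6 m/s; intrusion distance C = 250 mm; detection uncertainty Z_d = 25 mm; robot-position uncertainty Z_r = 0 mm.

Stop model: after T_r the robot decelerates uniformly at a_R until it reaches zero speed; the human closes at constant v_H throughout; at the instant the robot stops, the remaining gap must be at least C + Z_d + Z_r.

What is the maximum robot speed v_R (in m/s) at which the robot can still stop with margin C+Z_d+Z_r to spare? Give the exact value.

at the boundary: (1/4)·v² + (22/25)·v + (-1477/2000) = 0
  disc = (22/25)² − 4·(1/4)·(-1477/2000) = 15129/10000 ; √disc = 123/100
  v_R = (−(22/25) + 123/100) / (2·(1/4)) = 7/10 m/s
check:
T_s = v_R/a_R = (7/10)/2 = 0.3500 s
reaction-phase robot travel = 0.7000·0.0800 = 0.0560 m
robot covers 0.7000·0.3500 − ½·2.0000·0.3500² = 0.1225 m while stopping
human closes 1.6000·0.4300 = 0.6880 m
C+Z_d+Z_r = 0.2500+0.0250+0.0000 = 0.2750 m
sum ≈ 0.0560+0.1225+0.6880+0.2750 ≈ 1.1415 m = S ✓

v_R_max = 7/10 m/s = 0.7000 m/s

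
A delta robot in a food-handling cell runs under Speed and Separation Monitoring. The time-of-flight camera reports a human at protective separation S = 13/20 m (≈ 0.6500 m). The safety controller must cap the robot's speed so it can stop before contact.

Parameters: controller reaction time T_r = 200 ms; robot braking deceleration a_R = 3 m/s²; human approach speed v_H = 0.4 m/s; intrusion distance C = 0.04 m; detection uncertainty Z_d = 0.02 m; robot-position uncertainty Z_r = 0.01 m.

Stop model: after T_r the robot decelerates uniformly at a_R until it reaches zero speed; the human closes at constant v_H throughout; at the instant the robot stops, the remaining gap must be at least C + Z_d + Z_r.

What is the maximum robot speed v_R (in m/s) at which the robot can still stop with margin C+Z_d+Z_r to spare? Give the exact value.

collect terms ⇒ (1/6)·v_R² + (1/3)·v_R + (-1/2) = 0
  disc = (1/3)² − 4·(1/6)·(-1/2) = 4/9 ; √disc = 2/3
  v_R = (−(1/3) + 2/3) / (2·(1/6)) = 1 m/s
check:
stop time T_s = 1/3 = 0.3333 s
robot in T_r: 1.0000·0.2000 = 0.2000 m
robot under decel: 1.0000²/(2·3.0000) = 0.1667 m
person approaches 0.4000·(0.2000+0.3333) = 0.2133 m
margins: 0.0400+0.0200+0.0100 = 0.0700 m
sum ≈ 0.2000+0.1667+0.2133+0.0700 ≈ 0.6500 m = S ✓

v_R_max = 1 m/s = 1.0000 m/s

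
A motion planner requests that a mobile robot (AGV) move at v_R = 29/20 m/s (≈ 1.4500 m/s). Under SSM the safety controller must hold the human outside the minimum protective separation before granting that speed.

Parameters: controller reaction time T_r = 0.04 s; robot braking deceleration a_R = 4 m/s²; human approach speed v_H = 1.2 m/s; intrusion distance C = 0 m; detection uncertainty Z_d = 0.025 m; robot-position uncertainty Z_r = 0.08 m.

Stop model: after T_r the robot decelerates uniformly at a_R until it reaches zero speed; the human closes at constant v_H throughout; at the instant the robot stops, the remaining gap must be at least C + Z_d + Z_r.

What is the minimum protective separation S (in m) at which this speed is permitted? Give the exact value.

T_s = v_R/a_R = (29/20)/4 = 0.3625 s
robot covers v_R·T_r = 1.4500·0.0400 = 0.0580 m before braking
braking distance = 1.4500²/(2·4.0000) = 0.2628 m
human closes 1.2000·0.4025 = 0.4830 m
C+Z_d+Z_r = 0.0000+0.0250+0.0800 = 0.1050 m
S_min ≈ 0.0580+0.2628+0.4830+0.1050  ⇒  S_min = 14541/16000 m

S_min = 14541/16000 m = 0.9088 m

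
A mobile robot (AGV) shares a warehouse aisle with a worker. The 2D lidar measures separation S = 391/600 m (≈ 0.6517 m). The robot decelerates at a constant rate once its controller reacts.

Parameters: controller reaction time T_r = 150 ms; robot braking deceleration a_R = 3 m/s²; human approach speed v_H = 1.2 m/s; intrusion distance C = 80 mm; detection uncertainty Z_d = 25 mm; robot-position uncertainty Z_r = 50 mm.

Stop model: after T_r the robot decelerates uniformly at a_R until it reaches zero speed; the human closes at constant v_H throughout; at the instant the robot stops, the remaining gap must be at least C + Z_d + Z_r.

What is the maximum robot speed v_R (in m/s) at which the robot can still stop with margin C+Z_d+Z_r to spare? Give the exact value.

v_R_max = 1/2 m/s = 0.5000 m/s

at the boundary: (1/6)·v² + (11/20)·v + (-19/60) = 0
  disc = (11/20)² − 4·(1/6)·(-19/60) = 1849/3600 ; √disc = 43/60
  v_R = (−(11/20) + 43/60) / (2·(1/6)) = 1/2 m/s
check:
T_s = v_R/a_R = (1/2)/3 = 0.1667 s
robot in T_r: 0.5000·0.1500 = 0.0750 m
braking distance = 0.5000²/(2·3.0000) = 0.0417 m
human over T_r+T_s: 1.2000·(0.1500+0.1667) = 0.3800 m
margins: 0.0800+0.0250+0.0500 = 0.1550 m
sum ≈ 0.0750+0.0417+0.3800+0.1550 ≈ 0.6517 m = S ✓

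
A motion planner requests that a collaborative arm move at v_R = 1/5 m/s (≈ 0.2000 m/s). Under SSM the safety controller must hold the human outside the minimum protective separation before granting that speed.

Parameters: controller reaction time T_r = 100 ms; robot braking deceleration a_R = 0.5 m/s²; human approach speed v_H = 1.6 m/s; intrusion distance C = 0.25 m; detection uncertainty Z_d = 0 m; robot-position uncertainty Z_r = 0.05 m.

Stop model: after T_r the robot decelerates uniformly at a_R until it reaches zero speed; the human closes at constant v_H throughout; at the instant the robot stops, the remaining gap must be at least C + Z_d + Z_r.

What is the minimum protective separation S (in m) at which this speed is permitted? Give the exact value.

S_min = 29/25 m = 1.1600 m

T_s = v_R/a_R = (1/5)/(1/2) = 0.4000 s
reaction-phase robot travel = 0.2000·0.1000 = 0.0200 m
robot covers 0.2000·0.4000 − ½·0.5000·0.4000² = 0.0400 m while stopping
person approaches 1.6000·(0.1000+0.4000) = 0.8000 m
residual clearance needed = 0.2500+0.0000+0.0500 = 0.3000 m
S_min ≈ 0.0200+0.0400+0.8000+0.3000  ⇒  S_min = 29/25 m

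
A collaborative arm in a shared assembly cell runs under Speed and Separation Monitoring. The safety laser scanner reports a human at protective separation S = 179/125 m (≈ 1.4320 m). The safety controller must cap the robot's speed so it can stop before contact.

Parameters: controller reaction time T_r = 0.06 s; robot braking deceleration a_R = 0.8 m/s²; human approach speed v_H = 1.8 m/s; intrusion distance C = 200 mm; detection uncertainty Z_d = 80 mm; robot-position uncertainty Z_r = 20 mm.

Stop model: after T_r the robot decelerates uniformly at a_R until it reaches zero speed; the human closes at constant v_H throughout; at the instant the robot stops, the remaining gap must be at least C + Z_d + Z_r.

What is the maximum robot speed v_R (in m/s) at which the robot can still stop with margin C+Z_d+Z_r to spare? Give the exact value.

v_R_max = 2/5 m/s = 0.4000 m/s

collect terms ⇒ (5/8)·v_R² + (231/100)·v_R + (-128/125) = 0
  disc = (231/100)² − 4·(5/8)·(-128/125) = 78961/10000 ; √disc = 281/100
  v_R = (−(231/100) + 281/100) / (2·(5/8)) = 2/5 m/s
check:
braking lasts T_s = (2/5)/(4/5) = 0.5000 s
reaction-phase robot travel = 0.4000·0.0600 = 0.0240 m
braking distance = 0.4000²/(2·0.8000) = 0.1000 m
person approaches 1.8000·(0.0600+0.5000) = 1.0080 m
C+Z_d+Z_r = 0.2000+0.0800+0.0200 = 0.3000 m
sum ≈ 0.0240+0.1000+1.0080+0.3000 ≈ 1.4320 m = S ✓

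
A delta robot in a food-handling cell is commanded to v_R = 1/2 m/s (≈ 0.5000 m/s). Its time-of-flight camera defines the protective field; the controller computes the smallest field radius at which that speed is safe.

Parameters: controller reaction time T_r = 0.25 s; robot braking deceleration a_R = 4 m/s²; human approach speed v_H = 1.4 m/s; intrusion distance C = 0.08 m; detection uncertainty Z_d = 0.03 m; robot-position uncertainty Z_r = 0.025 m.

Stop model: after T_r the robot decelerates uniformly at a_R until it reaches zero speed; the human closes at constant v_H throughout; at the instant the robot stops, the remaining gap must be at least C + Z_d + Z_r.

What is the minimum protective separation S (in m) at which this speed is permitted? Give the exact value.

S_min = 653/800 m = 0.8163 m

braking lasts T_s = (1/2)/4 = 0.1250 s
robot in T_r: 0.5000·0.2500 = 0.1250 m
robot under decel: 0.5000²/(2·4.0000) = 0.0312 m
human over T_r+T_s: 1.4000·(0.2500+0.1250) = 0.5250 m
C+Z_d+Z_r = 0.0800+0.0300+0.0250 = 0.1350 m
S_min ≈ 0.1250+0.0312+0.5250+0.1350  ⇒  S_min = 653/800 m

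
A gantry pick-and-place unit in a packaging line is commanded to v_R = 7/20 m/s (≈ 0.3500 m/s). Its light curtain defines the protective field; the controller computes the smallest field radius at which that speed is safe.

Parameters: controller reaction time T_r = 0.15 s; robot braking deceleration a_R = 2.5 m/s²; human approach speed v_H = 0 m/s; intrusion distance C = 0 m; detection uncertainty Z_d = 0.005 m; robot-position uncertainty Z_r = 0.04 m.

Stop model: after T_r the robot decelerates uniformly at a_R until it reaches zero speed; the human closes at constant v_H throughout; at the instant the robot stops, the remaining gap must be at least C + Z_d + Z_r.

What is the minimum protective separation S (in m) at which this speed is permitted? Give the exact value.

S_min = 61/500 m = 0.1220 m

braking lasts T_s = (7/20)/(5/2) = 0.1400 s
robot covers v_R·T_r = 0.3500·0.1500 = 0.0525 m before braking
robot covers 0.3500·0.1400 − ½·2.5000·0.1400² = 0.0245 m while stopping
person approaches 0.0000·(0.1500+0.1400) = 0.0000 m
C+Z_d+Z_r = 0.0000+0.0050+0.0400 = 0.0450 m
S_min ≈ 0.0525+0.0245+0.0000+0.0450  ⇒  S_min = 61/500 m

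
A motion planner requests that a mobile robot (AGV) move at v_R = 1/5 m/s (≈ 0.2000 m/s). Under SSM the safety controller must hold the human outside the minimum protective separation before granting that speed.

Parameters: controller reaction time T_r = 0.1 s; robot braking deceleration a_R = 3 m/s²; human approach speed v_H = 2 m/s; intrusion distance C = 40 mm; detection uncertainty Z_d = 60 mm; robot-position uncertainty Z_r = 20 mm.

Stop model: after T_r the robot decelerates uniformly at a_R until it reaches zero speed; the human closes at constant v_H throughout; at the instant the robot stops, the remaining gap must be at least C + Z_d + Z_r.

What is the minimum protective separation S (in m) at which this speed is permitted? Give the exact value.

S_min = 12/25 m = 0.4800 m

stop time T_s = (1/5)/3 = 0.0667 s
robot covers v_R·T_r = 0.2000·0.1000 = 0.0200 m before braking
robot covers 0.2000·0.0667 − ½·3.0000·0.0667² = 0.0067 m while stopping
human over T_r+T_s: 2.0000·(0.1000+0.0667) = 0.3333 m
margins: 0.0400+0.0600+0.0200 = 0.1200 m
S_min ≈ 0.0200+0.0067+0.3333+0.1200  ⇒  S_min = 12/25 m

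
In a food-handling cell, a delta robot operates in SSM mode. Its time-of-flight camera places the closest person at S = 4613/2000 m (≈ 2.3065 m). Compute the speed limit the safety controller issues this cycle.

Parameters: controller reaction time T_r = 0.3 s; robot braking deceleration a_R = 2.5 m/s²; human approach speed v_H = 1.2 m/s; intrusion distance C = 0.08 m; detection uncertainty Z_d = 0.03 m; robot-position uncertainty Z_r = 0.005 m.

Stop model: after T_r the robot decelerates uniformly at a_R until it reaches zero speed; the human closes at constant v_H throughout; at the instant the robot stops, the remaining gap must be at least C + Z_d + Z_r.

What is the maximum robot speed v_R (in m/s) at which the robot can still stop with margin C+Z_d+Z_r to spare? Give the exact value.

quadratic (1/5)·v² + (39/50)·v + (-3663/2000) = 0
  disc = (39/50)² − 4·(1/5)·(-3663/2000) = 1296/625 ; √disc = 36/25
  v_R = (−(39/50) + 36/25) / (2·(1/5)) = 33/20 m/s
check:
stop time T_s = (33/20)/(5/2) = 0.6600 s
robot covers v_R·T_r = 1.6500·0.3000 = 0.4950 m before braking
robot under decel: 1.6500²/(2·2.5000) = 0.5445 m
person approaches 1.2000·(0.3000+0.6600) = 1.1520 m
C+Z_d+Z_r = 0.0800+0.0300+0.0050 = 0.1150 m
sum ≈ 0.4950+0.5445+1.1520+0.1150 ≈ 2.3065 m = S ✓

v_R_max = 33/20 m/s = 1.6500 m/s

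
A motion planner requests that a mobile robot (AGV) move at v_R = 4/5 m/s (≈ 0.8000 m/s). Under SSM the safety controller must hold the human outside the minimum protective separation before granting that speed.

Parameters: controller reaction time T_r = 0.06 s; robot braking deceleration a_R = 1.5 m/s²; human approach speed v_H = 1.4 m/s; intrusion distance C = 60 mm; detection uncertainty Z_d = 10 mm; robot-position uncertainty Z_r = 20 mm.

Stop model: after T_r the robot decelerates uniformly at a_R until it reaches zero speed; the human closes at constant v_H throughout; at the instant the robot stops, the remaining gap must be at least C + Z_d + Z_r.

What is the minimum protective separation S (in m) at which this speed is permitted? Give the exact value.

S_min = 591/500 m = 1.1820 m

stop time T_s = (4/5)/(3/2) = 0.5333 s
robot in T_r: 0.8000·0.0600 = 0.0480 m
robot under decel: 0.8000²/(2·1.5000) = 0.2133 m
human closes 1.4000·0.5933 = 0.8307 m
C+Z_d+Z_r = 0.0600+0.0100+0.0200 = 0.0900 m
S_min ≈ 0.0480+0.2133+0.8307+0.0900  ⇒  S_min = 591/500 m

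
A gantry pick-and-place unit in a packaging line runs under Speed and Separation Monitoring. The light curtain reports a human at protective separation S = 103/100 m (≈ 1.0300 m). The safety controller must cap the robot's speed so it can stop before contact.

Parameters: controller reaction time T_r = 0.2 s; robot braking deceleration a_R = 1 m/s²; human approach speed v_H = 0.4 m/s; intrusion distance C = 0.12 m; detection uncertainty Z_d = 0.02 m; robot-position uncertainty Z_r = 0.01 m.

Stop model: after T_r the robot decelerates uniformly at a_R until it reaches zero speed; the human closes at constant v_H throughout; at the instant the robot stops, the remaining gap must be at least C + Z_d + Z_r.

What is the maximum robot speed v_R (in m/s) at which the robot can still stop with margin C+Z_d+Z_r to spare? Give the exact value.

v_R_max = 4/5 m/s = 0.8000 m/s

collect terms ⇒ (1/2)·v_R² + (3/5)·v_R + (-4/5) = 0
  disc = (3/5)² − 4·(1/2)·(-4/5) = 49/25 ; √disc = 7/5
  v_R = (−(3/5) + 7/5) / (2·(1/2)) = 4/5 m/s
check:
braking lasts T_s = (4/5)/1 = 0.8000 s
robot in T_r: 0.8000·0.2000 = 0.1600 m
braking distance = 0.8000²/(2·1.0000) = 0.3200 m
human closes 0.4000·1.0000 = 0.4000 m
margins: 0.1200+0.0200+0.0100 = 0.1500 m
sum ≈ 0.1600+0.3200+0.4000+0.1500 ≈ 1.0300 m = S ✓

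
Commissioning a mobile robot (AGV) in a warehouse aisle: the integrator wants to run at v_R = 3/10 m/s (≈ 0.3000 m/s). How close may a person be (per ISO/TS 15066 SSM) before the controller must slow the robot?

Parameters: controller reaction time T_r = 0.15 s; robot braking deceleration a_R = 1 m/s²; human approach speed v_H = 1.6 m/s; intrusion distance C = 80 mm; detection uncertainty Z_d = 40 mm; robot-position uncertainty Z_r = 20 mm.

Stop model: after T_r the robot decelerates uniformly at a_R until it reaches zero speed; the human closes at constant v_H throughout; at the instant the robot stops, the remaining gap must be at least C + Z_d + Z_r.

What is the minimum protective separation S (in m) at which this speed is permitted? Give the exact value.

T_s = v_R/a_R = (3/10)/1 = 0.3000 s
robot covers v_R·T_r = 0.3000·0.1500 = 0.0450 m before braking
robot covers 0.3000·0.3000 − ½·1.0000·0.3000² = 0.0450 m while stopping
person approaches 1.6000·(0.1500+0.3000) = 0.7200 m
C+Z_d+Z_r = 0.0800+0.0400+0.0200 = 0.1400 m
S_min ≈ 0.0450+0.0450+0.7200+0.1400  ⇒  S_min = 19/20 m

S_min = 19/20 m = 0.9500 m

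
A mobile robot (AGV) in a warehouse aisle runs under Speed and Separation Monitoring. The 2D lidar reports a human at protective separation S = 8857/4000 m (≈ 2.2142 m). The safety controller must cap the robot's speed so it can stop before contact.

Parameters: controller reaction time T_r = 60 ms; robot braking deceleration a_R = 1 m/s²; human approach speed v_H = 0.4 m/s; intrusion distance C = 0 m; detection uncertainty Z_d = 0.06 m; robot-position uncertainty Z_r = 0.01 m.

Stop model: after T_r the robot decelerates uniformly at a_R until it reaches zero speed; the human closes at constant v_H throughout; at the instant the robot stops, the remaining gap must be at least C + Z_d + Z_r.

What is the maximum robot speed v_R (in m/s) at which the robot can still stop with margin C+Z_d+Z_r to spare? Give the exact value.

v_R_max = 33/20 m/s = 1.6500 m/s

at the boundary: (1/2)·v² + (23/50)·v + (-8481/4000) = 0
  disc = (23/50)² − 4·(1/2)·(-8481/4000) = 44521/10000 ; √disc = 211/100
  v_R = (−(23/50) + 211/100) / (2·(1/2)) = 33/20 m/s
check:
T_s = v_R/a_R = (33/20)/1 = 1.6500 s
reaction-phase robot travel = 1.6500·0.0600 = 0.0990 m
braking distance = 1.6500²/(2·1.0000) = 1.3613 m
person approaches 0.4000·(0.0600+1.6500) = 0.6840 m
C+Z_d+Z_r = 0.0000+0.0600+0.0100 = 0.0700 m
sum ≈ 0.0990+1.3613+0.6840+0.0700 ≈ 2.2142 m = S ✓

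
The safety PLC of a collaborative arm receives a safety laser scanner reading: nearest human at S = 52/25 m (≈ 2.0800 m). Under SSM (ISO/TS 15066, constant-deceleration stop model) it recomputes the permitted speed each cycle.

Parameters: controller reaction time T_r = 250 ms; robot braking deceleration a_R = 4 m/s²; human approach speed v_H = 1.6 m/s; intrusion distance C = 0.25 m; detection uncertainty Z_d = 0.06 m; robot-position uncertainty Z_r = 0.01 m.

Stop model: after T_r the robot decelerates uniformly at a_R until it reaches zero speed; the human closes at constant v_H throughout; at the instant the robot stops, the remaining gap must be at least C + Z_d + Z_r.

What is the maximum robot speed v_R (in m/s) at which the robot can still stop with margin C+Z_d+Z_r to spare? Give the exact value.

quadratic (1/8)·v² + (13/20)·v + (-34/25) = 0
  disc = (13/20)² − 4·(1/8)·(-34/25) = 441/400 ; √disc = 21/20
  v_R = (−(13/20) + 21/20) / (2·(1/8)) = 8/5 m/s
check:
braking lasts T_s = (8/5)/4 = 0.4000 s
reaction-phase robot travel = 1.6000·0.2500 = 0.4000 m
robot covers 1.6000·0.4000 − ½·4.0000·0.4000² = 0.3200 m while stopping
human over T_r+T_s: 1.6000·(0.2500+0.4000) = 1.0400 m
residual clearance needed = 0.2500+0.0600+0.0100 = 0.3200 m
sum ≈ 0.4000+0.3200+1.0400+0.3200 ≈ 2.0800 m = S ✓

v_R_max = 8/5 m/s = 1.6000 m/s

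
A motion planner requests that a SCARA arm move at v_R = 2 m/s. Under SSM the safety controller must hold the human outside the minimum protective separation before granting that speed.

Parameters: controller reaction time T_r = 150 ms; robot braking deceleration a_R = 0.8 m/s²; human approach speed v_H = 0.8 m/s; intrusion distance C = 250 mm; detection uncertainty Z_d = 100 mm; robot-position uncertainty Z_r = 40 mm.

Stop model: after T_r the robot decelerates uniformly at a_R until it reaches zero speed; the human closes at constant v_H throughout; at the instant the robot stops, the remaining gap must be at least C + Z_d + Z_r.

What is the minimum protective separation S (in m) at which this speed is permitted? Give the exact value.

S_min = 531/100 m = 5.3100 m

braking lasts T_s = 2/(4/5) = 2.5000 s
robot in T_r: 2.0000·0.1500 = 0.3000 m
robot covers 2.0000·2.5000 − ½·0.8000·2.5000² = 2.5000 m while stopping
human closes 0.8000·2.6500 = 2.1200 m
margins: 0.2500+0.1000+0.0400 = 0.3900 m
S_min ≈ 0.3000+2.5000+2.1200+0.3900  ⇒  S_min = 531/100 m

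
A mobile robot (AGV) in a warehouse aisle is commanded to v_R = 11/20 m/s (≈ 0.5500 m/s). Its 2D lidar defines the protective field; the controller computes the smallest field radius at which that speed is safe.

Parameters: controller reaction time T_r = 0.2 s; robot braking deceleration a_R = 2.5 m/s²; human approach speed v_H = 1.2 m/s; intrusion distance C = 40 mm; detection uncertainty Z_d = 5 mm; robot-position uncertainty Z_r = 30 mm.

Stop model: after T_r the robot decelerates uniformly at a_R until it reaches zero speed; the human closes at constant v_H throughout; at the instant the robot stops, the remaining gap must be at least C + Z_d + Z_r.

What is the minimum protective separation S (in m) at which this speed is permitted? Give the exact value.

S_min = 1499/2000 m = 0.7495 m

T_s = v_R/a_R = (11/20)/(5/2) = 0.2200 s
reaction-phase robot travel = 0.5500·0.2000 = 0.1100 m
robot under decel: 0.5500²/(2·2.5000) = 0.0605 m
human over T_r+T_s: 1.2000·(0.2000+0.2200) = 0.5040 m
residual clearance needed = 0.0400+0.0050+0.0300 = 0.0750 m
S_min ≈ 0.1100+0.0605+0.5040+0.0750  ⇒  S_min = 1499/2000 m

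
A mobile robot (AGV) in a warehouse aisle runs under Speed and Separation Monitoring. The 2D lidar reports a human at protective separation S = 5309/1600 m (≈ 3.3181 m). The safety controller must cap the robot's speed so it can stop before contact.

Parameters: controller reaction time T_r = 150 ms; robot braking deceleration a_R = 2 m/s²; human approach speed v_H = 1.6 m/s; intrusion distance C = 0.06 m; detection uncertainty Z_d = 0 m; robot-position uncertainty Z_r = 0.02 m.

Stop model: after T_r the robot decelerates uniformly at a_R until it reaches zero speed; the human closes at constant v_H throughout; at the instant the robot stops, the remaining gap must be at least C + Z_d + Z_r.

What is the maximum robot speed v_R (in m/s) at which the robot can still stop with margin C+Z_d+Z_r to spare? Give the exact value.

collect terms ⇒ (1/4)·v_R² + (19/20)·v_R + (-4797/1600) = 0
  disc = (19/20)² − 4·(1/4)·(-4797/1600) = 6241/1600 ; √disc = 79/40
  v_R = (−(19/20) + 79/40) / (2·(1/4)) = 41/20 m/s
check:
stop time T_s = (41/20)/2 = 1.0250 s
robot in T_r: 2.0500·0.1500 = 0.3075 m
braking distance = 2.0500²/(2·2.0000) = 1.0506 m
human closes 1.6000·1.1750 = 1.8800 m
margins: 0.0600+0.0000+0.0200 = 0.0800 m
sum ≈ 0.3075+1.0506+1.8800+0.0800 ≈ 3.3181 m = S ✓

v_R_max = 41/20 m/s = 2.0500 m/s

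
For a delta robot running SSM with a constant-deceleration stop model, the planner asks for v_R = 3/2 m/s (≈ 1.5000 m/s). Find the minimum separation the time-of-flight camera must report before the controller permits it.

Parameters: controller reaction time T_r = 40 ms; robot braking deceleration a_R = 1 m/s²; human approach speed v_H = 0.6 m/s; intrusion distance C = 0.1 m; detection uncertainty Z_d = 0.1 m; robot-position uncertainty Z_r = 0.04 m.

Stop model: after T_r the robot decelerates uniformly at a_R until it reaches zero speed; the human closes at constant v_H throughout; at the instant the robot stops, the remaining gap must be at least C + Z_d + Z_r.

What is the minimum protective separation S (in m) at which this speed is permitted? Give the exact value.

S_min = 2349/1000 m = 2.3490 m

stop time T_s = (3/2)/1 = 1.5000 s
robot covers v_R·T_r = 1.5000·0.0400 = 0.0600 m before braking
robot under decel: 1.5000²/(2·1.0000) = 1.1250 m
human closes 0.6000·1.5400 = 0.9240 m
C+Z_d+Z_r = 0.1000+0.1000+0.0400 = 0.2400 m
S_min ≈ 0.0600+1.1250+0.9240+0.2400  ⇒  S_min = 2349/1000 m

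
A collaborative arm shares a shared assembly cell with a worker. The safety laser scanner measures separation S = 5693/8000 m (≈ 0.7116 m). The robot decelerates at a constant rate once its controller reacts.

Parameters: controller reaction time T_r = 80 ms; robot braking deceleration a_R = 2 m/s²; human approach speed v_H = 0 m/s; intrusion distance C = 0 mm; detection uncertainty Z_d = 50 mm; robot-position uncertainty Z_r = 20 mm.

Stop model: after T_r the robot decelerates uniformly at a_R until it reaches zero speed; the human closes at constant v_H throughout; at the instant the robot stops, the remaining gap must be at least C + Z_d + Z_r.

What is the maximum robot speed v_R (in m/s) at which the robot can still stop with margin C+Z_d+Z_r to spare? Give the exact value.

quadratic (1/4)·v² + (2/25)·v + (-5133/8000) = 0
  disc = (2/25)² − 4·(1/4)·(-5133/8000) = 25921/40000 ; √disc = 161/200
  v_R = (−(2/25) + 161/200) / (2·(1/4)) = 29/20 m/s
check:
braking lasts T_s = (29/20)/2 = 0.7250 s
robot in T_r: 1.4500·0.0800 = 0.1160 m
robot under decel: 1.4500²/(2·2.0000) = 0.5256 m
human over T_r+T_s: 0.0000·(0.0800+0.7250) = 0.0000 m
C+Z_d+Z_r = 0.0000+0.0500+0.0200 = 0.0700 m
sum ≈ 0.1160+0.5256+0.0000+0.0700 ≈ 0.7116 m = S ✓

v_R_max = 29/20 m/s = 1.4500 m/s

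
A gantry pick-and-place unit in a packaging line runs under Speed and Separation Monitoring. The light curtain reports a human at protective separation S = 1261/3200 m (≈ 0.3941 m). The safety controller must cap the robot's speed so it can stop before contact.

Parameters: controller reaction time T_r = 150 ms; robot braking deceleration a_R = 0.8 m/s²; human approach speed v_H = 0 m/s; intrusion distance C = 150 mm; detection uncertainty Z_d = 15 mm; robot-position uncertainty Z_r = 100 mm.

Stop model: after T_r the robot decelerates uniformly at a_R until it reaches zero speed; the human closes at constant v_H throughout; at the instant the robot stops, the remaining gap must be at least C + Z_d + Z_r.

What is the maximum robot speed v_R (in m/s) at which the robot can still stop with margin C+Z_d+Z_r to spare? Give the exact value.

collect terms ⇒ (5/8)·v_R² + (3/20)·v_R + (-413/3200) = 0
  disc = (3/20)² − 4·(5/8)·(-413/3200) = 2209/6400 ; √disc = 47/80
  v_R = (−(3/20) + 47/80) / (2·(5/8)) = 7/20 m/s
check:
T_s = v_R/a_R = (7/20)/(4/5) = 0.4375 s
robot in T_r: 0.3500·0.1500 = 0.0525 m
robot under decel: 0.3500²/(2·0.8000) = 0.0766 m
human closes 0.0000·0.5875 = 0.0000 m
margins: 0.1500+0.0150+0.1000 = 0.2650 m
sum ≈ 0.0525+0.0766+0.0000+0.2650 ≈ 0.3941 m = S ✓

v_R_max = 7/20 m/s = 0.3500 m/s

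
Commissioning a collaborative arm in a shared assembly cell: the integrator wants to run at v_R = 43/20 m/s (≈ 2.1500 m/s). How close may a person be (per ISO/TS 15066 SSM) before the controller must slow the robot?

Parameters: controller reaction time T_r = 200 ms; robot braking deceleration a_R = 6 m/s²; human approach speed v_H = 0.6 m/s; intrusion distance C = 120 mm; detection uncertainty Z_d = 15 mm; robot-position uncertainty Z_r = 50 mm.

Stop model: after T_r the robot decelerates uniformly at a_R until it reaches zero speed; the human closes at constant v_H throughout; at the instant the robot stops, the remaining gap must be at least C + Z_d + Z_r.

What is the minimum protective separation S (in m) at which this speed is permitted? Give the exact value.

T_s = v_R/a_R = (43/20)/6 = 0.3583 s
reaction-phase robot travel = 2.1500·0.2000 = 0.4300 m
braking distance = 2.1500²/(2·6.0000) = 0.3852 m
person approaches 0.6000·(0.2000+0.3583) = 0.3350 m
residual clearance needed = 0.1200+0.0150+0.0500 = 0.1850 m
S_min ≈ 0.4300+0.3852+0.3350+0.1850  ⇒  S_min = 6409/4800 m

S_min = 6409/4800 m = 1.3352 m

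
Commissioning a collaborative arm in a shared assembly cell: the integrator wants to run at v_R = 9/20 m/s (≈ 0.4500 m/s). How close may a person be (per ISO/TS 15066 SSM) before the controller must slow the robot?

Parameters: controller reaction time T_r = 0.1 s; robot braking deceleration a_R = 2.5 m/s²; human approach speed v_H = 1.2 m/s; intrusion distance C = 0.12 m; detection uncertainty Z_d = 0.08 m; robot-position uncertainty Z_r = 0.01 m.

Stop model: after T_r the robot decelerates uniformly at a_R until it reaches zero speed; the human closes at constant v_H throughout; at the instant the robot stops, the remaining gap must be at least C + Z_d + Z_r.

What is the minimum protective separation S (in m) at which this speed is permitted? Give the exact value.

T_s = v_R/a_R = (9/20)/(5/2) = 0.1800 s
reaction-phase robot travel = 0.4500·0.1000 = 0.0450 m
robot covers 0.4500·0.1800 − ½·2.5000·0.1800² = 0.0405 m while stopping
person approaches 1.2000·(0.1000+0.1800) = 0.3360 m
margins: 0.1200+0.0800+0.0100 = 0.2100 m
S_min ≈ 0.0450+0.0405+0.3360+0.2100  ⇒  S_min = 1263/2000 m

S_min = 1263/2000 m = 0.6315 m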